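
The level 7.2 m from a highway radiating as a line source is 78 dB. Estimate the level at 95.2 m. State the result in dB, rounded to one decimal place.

Line-source attenuation: ΔL = 10·log₁₀(r₂/r₁) = 10·log₁₀(95.2/7.2) = 11.213 dB.
L₂ = 78 − 10·log₁₀(95.2/7.2) = 78 − 11.213 = 66.79 dB.

66.8 dB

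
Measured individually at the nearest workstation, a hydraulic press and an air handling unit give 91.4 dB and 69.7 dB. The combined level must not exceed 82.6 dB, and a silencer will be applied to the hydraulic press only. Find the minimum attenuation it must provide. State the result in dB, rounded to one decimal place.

The untreated sources together contribute 10^(69.7/10) = 9.333e+06, i.e. 69.70 dB.
To meet 82.6 dB overall, the treated hydraulic press may contribute at most 10^(82.6/10) − 9.333e+06 = 1.726e+08, i.e. 82.37 dB.
So the hydraulic press must be reduced from 91.4 to 82.37 dB: IL = 9.03 dB.

9.0 dB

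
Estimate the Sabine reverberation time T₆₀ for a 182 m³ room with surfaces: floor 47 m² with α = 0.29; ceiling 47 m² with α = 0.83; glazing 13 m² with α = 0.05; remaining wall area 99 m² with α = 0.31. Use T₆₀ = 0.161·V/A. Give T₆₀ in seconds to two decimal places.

0.35 s

Summing Sᵢαᵢ: 47·0.29 + 47·0.83 + 13·0.05 + 99·0.31 = 83.98 m².
T₆₀ = 0.161 × 182 / 83.98 = 0.349 s.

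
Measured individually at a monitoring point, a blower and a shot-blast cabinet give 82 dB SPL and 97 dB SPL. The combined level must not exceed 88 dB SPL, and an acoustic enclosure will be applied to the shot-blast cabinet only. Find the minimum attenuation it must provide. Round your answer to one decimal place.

Everything except the shot-blast cabinet sums to 10^(82/10) = 1.585e+08 in linear terms, 82.00 dB SPL.
The limit corresponds to 10^(88/10) = 6.310e+08; subtracting the fixed part leaves 4.725e+08 for the shot-blast cabinet, i.e. 86.74 dB SPL.
Required insertion loss = 97 − 86.74 = 10.26 dB.

10.3 dB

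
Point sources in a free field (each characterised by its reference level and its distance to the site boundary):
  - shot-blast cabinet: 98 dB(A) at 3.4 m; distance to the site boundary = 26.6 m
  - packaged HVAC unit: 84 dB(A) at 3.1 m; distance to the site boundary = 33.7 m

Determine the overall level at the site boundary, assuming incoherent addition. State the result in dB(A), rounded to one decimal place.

Propagate each source to the receiver with L = L_ref − 20·log₁₀(r/r_ref), then add intensities.
shot-blast cabinet: 98 − 20·log₁₀(26.6/3.4) = 98 − 17.87 = 80.13 dB(A).
packaged HVAC unit: 84 − 20·log₁₀(33.7/3.1) = 84 − 20.73 = 63.27 dB(A).
Σ 10^(L/10) = 1.052e+08 → L_total = 10·log₁₀(1.052e+08) = 80.22 dB(A).

80.2 dB(A)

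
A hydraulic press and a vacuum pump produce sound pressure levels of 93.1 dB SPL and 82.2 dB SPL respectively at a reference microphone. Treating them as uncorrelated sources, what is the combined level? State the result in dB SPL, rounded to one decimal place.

93.4 dB SPL

For uncorrelated sources the intensities add, so convert each level to linear form, sum, and take 10·log₁₀ of the total.
Σ 10^(L/10) = 10^(93.1/10) + 10^(82.2/10) = 2.208e+09.
L_total = 10·log₁₀(2.208e+09) = 93.44 dB SPL.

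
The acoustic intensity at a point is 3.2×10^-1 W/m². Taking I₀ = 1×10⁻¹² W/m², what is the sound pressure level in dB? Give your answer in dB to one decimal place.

L = 10·log₁₀(I/I₀) = 10·log₁₀(3.2×10^-1/10⁻¹²) = 10·log₁₀(3.2×10^11).
L = 10·(0.5051 + 11) = 115.05 dB.

115.1 dB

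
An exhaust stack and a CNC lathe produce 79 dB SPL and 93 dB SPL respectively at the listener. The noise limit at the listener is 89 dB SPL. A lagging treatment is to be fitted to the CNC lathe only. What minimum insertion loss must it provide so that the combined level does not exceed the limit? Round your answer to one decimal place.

Fixed contribution from the other source: Σ 10^(L/10) = 10^(79/10) = 7.943e+07 (79.00 dB SPL).
To meet 89 dB SPL overall, the treated CNC lathe may contribute at most 10^(89/10) − 7.943e+07 = 7.149e+08, i.e. 88.54 dB SPL.
So the CNC lathe must be reduced from 93 to 88.54 dB SPL: IL = 4.46 dB.

4.5 dB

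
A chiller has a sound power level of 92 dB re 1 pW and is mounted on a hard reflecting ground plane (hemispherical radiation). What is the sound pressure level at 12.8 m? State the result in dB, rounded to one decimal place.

L_p = L_w − 10·log₁₀(2π·r²) with r = 12.8 m.
2π·r² = 1029 m², 10·log₁₀ of that is 30.126 dB.
L_p = 92 − 30.126 = 61.87 dB.

61.9 dB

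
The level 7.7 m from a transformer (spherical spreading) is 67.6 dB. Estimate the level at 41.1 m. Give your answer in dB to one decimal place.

Spherical spreading from a point source gives a 20·log₁₀(r₂/r₁) drop.
L₂ = 67.6 − 20·log₁₀(41.1/7.7) = 67.6 − 14.547 = 53.05 dB.

53.1 dB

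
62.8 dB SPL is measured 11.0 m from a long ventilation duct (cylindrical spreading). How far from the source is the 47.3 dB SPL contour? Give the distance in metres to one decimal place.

390.3 m

The 15.5 dB drop corresponds to a distance ratio of 10^(15.5/10) for a line source.
r₂ = 11.0·10^((62.8−47.3)/10) = 11.0·10^(15.5/10) = 390.29 m.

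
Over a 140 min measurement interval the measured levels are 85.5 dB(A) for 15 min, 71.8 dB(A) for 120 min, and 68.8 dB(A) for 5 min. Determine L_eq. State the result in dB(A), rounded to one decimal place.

L_eq = 10·log₁₀[(1/T)·Σ tᵢ·10^(Lᵢ/10)] with T = 140 min.
Σ tᵢ·10^(Lᵢ/10) = 15·10^(85.5/10) + 120·10^(71.8/10) + 5·10^(68.8/10) = 7.176e+09.
L_eq = 10·log₁₀(7.176e+09/140) = 77.10 dB(A).

77.1 dB(A)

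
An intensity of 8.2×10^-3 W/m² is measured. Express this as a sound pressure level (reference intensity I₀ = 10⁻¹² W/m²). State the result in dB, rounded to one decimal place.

I/I₀ = 8.2×10^-3/10⁻¹² = 8.2×10^9, and L = 10·log₁₀(I/I₀).
L = 10·(0.9138 + 9) = 99.14 dB.

99.1 dB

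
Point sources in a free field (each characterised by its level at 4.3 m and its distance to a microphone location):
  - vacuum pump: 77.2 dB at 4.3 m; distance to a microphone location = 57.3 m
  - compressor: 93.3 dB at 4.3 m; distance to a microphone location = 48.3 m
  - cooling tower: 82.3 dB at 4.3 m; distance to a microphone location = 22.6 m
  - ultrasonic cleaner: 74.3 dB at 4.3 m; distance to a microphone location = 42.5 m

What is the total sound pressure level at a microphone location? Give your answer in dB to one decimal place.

Propagate each source to the receiver with L = L_ref − 20·log₁₀(r/r_ref), then add intensities.
vacuum pump: 77.2 − 20·log₁₀(57.3/4.3) = 77.2 − 22.49 = 54.71 dB.
compressor: 93.3 − 20·log₁₀(48.3/4.3) = 93.3 − 21.01 = 72.29 dB.
cooling tower: 82.3 − 20·log₁₀(22.6/4.3) = 82.3 − 14.41 = 67.89 dB.
ultrasonic cleaner: 74.3 − 20·log₁₀(42.5/4.3) = 74.3 − 19.90 = 54.40 dB.
Σ 10^(L/10) = 2.366e+07 → L_total = 10·log₁₀(2.366e+07) = 73.74 dB.

73.7 dB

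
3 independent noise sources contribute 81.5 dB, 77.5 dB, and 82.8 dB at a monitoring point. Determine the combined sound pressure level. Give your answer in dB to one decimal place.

85.9 dB

Incoherent sources combine by intensity addition: L_total = 10·log₁₀(Σ 10^(L_i/10)).
Σ 10^(L/10) = 10^(81.5/10) + 10^(77.5/10) + 10^(82.8/10) = 3.880e+08.
L_total = 10·log₁₀(3.880e+08) = 85.89 dB.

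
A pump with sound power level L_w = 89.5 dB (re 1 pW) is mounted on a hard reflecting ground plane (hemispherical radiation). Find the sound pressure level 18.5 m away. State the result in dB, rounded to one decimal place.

The power spreads over a hemisphere of area 2π·r², so L_p = L_w − 10·log₁₀(2π·r²).
2π·r² = 2150 m², 10·log₁₀ of that is 33.325 dB.
L_p = 89.5 − 33.325 = 56.17 dB.

56.2 dB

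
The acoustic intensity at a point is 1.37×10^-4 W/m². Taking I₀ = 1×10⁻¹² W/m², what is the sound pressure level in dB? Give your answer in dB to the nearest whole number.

Dividing by I₀ shifts the exponent by 12: I/I₀ = 1.37×10^8.
L = 10·(0.1367 + 8) = 81.37 dB.

81 dB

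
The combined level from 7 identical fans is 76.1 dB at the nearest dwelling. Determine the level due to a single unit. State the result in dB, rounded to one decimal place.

67.6 dB

Dividing the total intensity by 7 lowers the level by 10·log₁₀ 7 = 8.451 dB: L₁ = 76.1 − 8.451.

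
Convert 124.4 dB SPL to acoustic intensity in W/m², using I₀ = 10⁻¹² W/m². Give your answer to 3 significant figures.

I = I₀·10^(L/10) = 10⁻¹² × 10^(124.4/10) = 10^(0.440).

2.75 W/m²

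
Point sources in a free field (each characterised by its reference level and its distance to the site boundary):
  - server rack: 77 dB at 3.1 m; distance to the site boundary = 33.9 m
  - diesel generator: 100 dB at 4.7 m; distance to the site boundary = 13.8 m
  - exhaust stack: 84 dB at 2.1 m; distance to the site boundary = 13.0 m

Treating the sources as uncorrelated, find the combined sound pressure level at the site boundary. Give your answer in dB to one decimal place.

90.7 dB

Apply inverse-square spreading to bring every level to the receiver, then sum 10^(L/10).
server rack: 77 − 20·log₁₀(33.9/3.1) = 77 − 20.78 = 56.22 dB.
diesel generator: 100 − 20·log₁₀(13.8/4.7) = 100 − 9.36 = 90.64 dB.
exhaust stack: 84 − 20·log₁₀(13.0/2.1) = 84 − 15.83 = 68.17 dB.
Σ 10^(L/10) = 1.167e+09 → L_total = 10·log₁₀(1.167e+09) = 90.67 dB.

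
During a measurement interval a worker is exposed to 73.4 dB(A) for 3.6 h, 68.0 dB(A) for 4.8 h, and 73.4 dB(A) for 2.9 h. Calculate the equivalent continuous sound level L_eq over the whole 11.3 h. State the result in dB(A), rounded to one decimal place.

L_eq = 10·log₁₀[(1/T)·Σ tᵢ·10^(Lᵢ/10)] with T = 11.3 h.
Σ tᵢ·10^(Lᵢ/10) = 3.6·10^(73.4/10) + 4.8·10^(68.0/10) + 2.9·10^(73.4/10) = 1.725e+08.
L_eq = 10·log₁₀(1.725e+08/11.3) = 71.84 dB(A).

71.8 dB(A)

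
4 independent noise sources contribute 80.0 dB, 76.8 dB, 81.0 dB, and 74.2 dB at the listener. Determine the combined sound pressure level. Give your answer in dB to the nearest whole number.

85 dB

For uncorrelated sources the intensities add, so convert each level to linear form, sum, and take 10·log₁₀ of the total.
Σ 10^(L/10) = 10^(80.0/10) + 10^(76.8/10) + 10^(81.0/10) + 10^(74.2/10) = 3.001e+08.
L_total = 10·log₁₀(3.001e+08) = 84.77 dB.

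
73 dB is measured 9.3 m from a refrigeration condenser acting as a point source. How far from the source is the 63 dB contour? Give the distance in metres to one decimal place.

29.4 m

For a point source L₁ − L₂ = 20·log₁₀(r₂/r₁), so r₂ = r₁·10^((L₁−L₂)/20).
r₂ = 9.3·10^((73−63)/20) = 9.3·10^(10.0/20) = 29.41 m.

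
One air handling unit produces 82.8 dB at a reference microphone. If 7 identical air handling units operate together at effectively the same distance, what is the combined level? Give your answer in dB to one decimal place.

N identical incoherent sources raise the level by 10·log₁₀ N.
L_total = 82.8 + 10·log₁₀(7) = 82.8 + 8.451 = 91.25 dB.

91.3 dB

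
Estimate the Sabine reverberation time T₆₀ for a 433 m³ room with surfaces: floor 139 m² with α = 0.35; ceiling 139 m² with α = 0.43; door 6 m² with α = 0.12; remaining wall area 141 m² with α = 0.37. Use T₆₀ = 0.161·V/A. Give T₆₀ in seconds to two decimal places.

0.43 s

Total absorption A = 139·0.35 + 139·0.43 + 6·0.12 + 141·0.37 = 161.31 m² sabins.
T₆₀ = 0.161 × 433 / 161.31 = 0.432 s.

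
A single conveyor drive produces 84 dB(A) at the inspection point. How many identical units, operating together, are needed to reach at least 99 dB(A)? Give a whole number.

Need L₁ + 10·log₁₀ N ≥ 99, i.e. log₁₀ N ≥ 1.50.
N ≥ 10^(15.0/10) = 31.623, so N = 32.

32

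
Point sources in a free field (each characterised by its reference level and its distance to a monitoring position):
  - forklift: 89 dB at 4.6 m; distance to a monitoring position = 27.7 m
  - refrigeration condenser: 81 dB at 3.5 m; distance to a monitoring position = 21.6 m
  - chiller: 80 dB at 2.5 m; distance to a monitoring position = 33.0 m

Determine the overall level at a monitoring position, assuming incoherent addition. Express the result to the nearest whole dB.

74 dB

Apply inverse-square spreading to bring every level to the receiver, then sum 10^(L/10).
forklift: 89 − 20·log₁₀(27.7/4.6) = 89 − 15.59 = 73.41 dB.
refrigeration condenser: 81 − 20·log₁₀(21.6/3.5) = 81 − 15.81 = 65.19 dB.
chiller: 80 − 20·log₁₀(33.0/2.5) = 80 − 22.41 = 57.59 dB.
Σ 10^(L/10) = 2.579e+07 → L_total = 10·log₁₀(2.579e+07) = 74.11 dB.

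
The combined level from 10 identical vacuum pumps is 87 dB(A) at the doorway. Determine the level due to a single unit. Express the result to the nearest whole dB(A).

77 dB(A)

10 equal contributions raise the level by 10·log₁₀ 10 = 10.000 dB, so each unit alone gives 87 − 10.000.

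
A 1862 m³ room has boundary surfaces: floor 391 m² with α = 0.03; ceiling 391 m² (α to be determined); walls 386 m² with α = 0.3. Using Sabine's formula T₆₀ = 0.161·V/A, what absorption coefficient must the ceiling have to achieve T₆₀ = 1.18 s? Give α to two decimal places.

0.32

From T₆₀ = 0.161·V/A, the target T₆₀ = 1.18 s needs A = 0.161·1862/1.18 = 254.05 m².
Absorption from the other surfaces = 391·0.03 + 386·0.3 = 127.53 m², so the ceiling must supply 126.52 m² over 391 m².
α = 126.52/391 = 0.324.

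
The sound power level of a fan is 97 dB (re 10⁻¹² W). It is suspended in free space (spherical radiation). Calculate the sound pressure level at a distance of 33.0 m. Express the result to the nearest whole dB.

56 dB

The power spreads over a sphere of area 4π·r², so L_p = L_w − 10·log₁₀(4π·r²).
4π·r² = 1.368e+04 m², 10·log₁₀ of that is 41.362 dB.
L_p = 97 − 41.362 = 55.64 dB.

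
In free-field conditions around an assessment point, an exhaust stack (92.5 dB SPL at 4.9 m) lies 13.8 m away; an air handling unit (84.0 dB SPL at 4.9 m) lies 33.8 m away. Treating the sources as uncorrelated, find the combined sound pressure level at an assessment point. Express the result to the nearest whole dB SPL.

84 dB SPL

Propagate each source to the receiver with L = L_ref − 20·log₁₀(r/r_ref), then add intensities.
exhaust stack: 92.5 − 20·log₁₀(13.8/4.9) = 92.5 − 8.99 = 83.51 dB SPL.
air handling unit: 84.0 − 20·log₁₀(33.8/4.9) = 84.0 − 16.77 = 67.23 dB SPL.
Σ 10^(L/10) = 2.295e+08 → L_total = 10·log₁₀(2.295e+08) = 83.61 dB SPL.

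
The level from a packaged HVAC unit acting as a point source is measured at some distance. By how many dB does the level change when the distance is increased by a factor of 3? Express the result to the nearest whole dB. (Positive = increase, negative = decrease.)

-10 dB

A point source loses 6 dB per doubling of distance; generally ΔL = −20·log₁₀(r₂/r₁).
ΔL = −20·log₁₀(3) = -9.54 dB.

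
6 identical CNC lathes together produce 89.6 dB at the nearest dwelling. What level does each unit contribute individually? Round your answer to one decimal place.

6 equal contributions raise the level by 10·log₁₀ 6 = 7.782 dB, so each unit alone gives 89.6 − 7.782.

81.8 dB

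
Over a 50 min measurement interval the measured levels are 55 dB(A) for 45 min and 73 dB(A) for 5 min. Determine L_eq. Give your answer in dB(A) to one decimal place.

The energy average is taken in the linear domain: L_eq = 10·log₁₀[(Σ tᵢ·10^(Lᵢ/10))/T], T = 50 min.
Σ tᵢ·10^(Lᵢ/10) = 45·10^(55/10) + 5·10^(73/10) = 1.140e+08.
L_eq = 10·log₁₀(1.140e+08/50) = 63.58 dB(A).

63.6 dB(A)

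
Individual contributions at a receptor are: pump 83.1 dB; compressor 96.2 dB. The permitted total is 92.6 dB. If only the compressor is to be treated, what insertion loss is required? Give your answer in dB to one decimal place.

4.1 dB

Fixed contribution from the other source: Σ 10^(L/10) = 10^(83.1/10) = 2.042e+08 (83.10 dB).
To meet 92.6 dB overall, the treated compressor may contribute at most 10^(92.6/10) − 2.042e+08 = 1.616e+09, i.e. 92.08 dB.
So the compressor must be reduced from 96.2 to 92.08 dB: IL = 4.12 dB.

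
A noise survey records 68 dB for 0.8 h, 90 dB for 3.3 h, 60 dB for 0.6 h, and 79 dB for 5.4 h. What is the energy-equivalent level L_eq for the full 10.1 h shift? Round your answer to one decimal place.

Weight each interval's intensity by its duration and average over T = 10.1 h:
Σ tᵢ·10^(Lᵢ/10) = 0.8·10^(68/10) + 3.3·10^(90/10) + 0.6·10^(60/10) + 5.4·10^(79/10) = 3.735e+09.
L_eq = 10·log₁₀(3.735e+09/10.1) = 85.68 dB.

85.7 dB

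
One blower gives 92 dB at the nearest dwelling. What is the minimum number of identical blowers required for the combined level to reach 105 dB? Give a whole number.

20

N identical sources give L₁ + 10·log₁₀ N, so require 10·log₁₀ N ≥ 105 − 92 = 13.0 dB.
N ≥ 10^(13.0/10) = 19.953, so N = 20.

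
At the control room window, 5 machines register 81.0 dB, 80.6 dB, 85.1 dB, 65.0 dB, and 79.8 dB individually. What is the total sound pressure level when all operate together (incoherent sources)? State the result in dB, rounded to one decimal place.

Incoherent sources combine by intensity addition: L_total = 10·log₁₀(Σ 10^(L_i/10)).
Σ 10^(L/10) = 10^(81.0/10) + 10^(80.6/10) + 10^(85.1/10) + 10^(65.0/10) + 10^(79.8/10) = 6.630e+08.
L_total = 10·log₁₀(6.630e+08) = 88.21 dB.

88.2 dB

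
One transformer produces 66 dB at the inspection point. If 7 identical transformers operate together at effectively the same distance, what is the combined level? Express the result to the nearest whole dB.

74 dB

With 7 equal, uncorrelated contributions the intensity is 7× that of one unit, giving a rise of 10·log₁₀ 7.
L_total = 66 + 10·log₁₀(7) = 66 + 8.451 = 74.45 dB.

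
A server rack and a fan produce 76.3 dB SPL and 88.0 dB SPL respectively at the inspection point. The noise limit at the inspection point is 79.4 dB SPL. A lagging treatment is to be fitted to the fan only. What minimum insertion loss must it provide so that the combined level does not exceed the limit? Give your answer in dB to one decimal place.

11.5 dB

Fixed contribution from the other source: Σ 10^(L/10) = 10^(76.3/10) = 4.266e+07 (76.30 dB SPL).
To meet 79.4 dB SPL overall, the treated fan may contribute at most 10^(79.4/10) − 4.266e+07 = 4.444e+07, i.e. 76.48 dB SPL.
Required insertion loss = 88.0 − 76.48 = 11.52 dB.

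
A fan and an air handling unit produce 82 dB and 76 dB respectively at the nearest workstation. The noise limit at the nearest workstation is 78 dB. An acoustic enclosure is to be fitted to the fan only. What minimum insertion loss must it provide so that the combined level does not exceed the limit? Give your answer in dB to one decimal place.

Everything except the fan sums to 10^(76/10) = 3.981e+07 in linear terms, 76.00 dB.
The limit corresponds to 10^(78/10) = 6.310e+07; subtracting the fixed part leaves 2.329e+07 for the fan, i.e. 73.67 dB.
Required insertion loss = 82 − 73.67 = 8.33 dB.

8.3 dB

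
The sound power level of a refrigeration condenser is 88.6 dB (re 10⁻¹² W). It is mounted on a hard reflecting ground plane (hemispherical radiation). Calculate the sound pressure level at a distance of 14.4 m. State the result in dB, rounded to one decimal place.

Free-field hemispherical radiation: L_p = L_w − 10·log₁₀(2π·r²), r = 14.4 m.
2π·r² = 1303 m², 10·log₁₀ of that is 31.149 dB.
L_p = 88.6 − 31.149 = 57.45 dB.

57.5 dB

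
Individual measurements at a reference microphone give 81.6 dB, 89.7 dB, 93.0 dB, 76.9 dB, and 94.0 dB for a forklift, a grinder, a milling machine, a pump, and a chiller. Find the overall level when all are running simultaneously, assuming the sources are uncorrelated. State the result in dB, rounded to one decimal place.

For uncorrelated sources the intensities add, so convert each level to linear form, sum, and take 10·log₁₀ of the total.
Σ 10^(L/10) = 10^(81.6/10) + 10^(89.7/10) + 10^(93.0/10) + 10^(76.9/10) + 10^(94.0/10) = 5.634e+09.
L_total = 10·log₁₀(5.634e+09) = 97.51 dB.

97.5 dB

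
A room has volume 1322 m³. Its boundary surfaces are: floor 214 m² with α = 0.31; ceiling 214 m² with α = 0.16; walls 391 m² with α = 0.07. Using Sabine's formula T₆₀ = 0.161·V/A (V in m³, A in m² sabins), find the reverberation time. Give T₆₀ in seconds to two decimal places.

1.66 s

A = Σ Sᵢαᵢ = 214·0.31 + 214·0.16 + 391·0.07 = 127.95 m².
T₆₀ = 0.161·V/A = 0.161·1322/127.95 = 1.663 s.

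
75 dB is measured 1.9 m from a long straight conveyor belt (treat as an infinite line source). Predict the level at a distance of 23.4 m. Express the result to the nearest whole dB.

For a line source, L₂ = L₁ − 10·log₁₀(r₂/r₁).
L₂ = 75 − 10·log₁₀(23.4/1.9) = 75 − 10.905 = 64.10 dB.

64 dB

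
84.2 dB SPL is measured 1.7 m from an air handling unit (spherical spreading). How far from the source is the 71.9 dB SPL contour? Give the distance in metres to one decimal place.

7.0 m

For a point source L₁ − L₂ = 20·log₁₀(r₂/r₁), so r₂ = r₁·10^((L₁−L₂)/20).
r₂ = 1.7·10^((84.2−71.9)/20) = 1.7·10^(12.3/20) = 7.01 m.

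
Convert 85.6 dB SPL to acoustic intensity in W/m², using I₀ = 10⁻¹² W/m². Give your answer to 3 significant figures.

L = 10·log₁₀(I/I₀) ⇒ I = I₀·10^(L/10) = 10⁻¹² × 10^8.56.

0.000363 W/m²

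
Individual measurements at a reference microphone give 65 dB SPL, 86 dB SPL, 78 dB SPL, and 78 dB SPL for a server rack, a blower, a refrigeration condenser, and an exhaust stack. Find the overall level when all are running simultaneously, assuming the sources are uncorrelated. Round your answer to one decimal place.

87.2 dB SPL

Incoherent sources combine by intensity addition: L_total = 10·log₁₀(Σ 10^(L_i/10)).
Σ 10^(L/10) = 10^(65/10) + 10^(86/10) + 10^(78/10) + 10^(78/10) = 5.275e+08.
L_total = 10·log₁₀(5.275e+08) = 87.22 dB SPL.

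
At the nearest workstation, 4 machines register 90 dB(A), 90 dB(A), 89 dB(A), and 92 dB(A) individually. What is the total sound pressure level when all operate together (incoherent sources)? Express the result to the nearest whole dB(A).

96 dB(A)

For uncorrelated sources the intensities add, so convert each level to linear form, sum, and take 10·log₁₀ of the total.
Σ 10^(L/10) = 10^(90/10) + 10^(90/10) + 10^(89/10) + 10^(92/10) = 4.379e+09.
L_total = 10·log₁₀(4.379e+09) = 96.41 dB(A).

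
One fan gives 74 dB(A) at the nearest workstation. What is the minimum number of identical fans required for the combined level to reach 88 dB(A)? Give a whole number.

The shortfall is 88 − 74 = 14.0 dB, and N units add 10·log₁₀ N, so need 10·log₁₀ N ≥ 14.0.
N ≥ 10^(14.0/10) = 25.119, so N = 26.

26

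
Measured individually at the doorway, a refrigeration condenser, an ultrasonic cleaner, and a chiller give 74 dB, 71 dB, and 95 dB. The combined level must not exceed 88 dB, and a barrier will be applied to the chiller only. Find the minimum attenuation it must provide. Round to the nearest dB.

Everything except the chiller sums to 10^(74/10) + 10^(71/10) = 3.771e+07 in linear terms, 75.76 dB.
The limit corresponds to 10^(88/10) = 6.310e+08; subtracting the fixed part leaves 5.932e+08 for the chiller, i.e. 87.73 dB.
Required insertion loss = 95 − 87.73 = 7.27 dB.

7 dB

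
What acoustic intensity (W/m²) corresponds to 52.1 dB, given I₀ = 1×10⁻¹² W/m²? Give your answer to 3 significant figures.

1.62e-07 W/m²

L = 10·log₁₀(I/I₀) ⇒ I = I₀·10^(L/10) = 10⁻¹² × 10^5.21.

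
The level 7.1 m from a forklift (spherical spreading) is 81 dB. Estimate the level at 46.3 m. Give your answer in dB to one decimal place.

Point-source attenuation: ΔL = 20·log₁₀(r₂/r₁) = 20·log₁₀(46.3/7.1) = 16.286 dB.
L₂ = 81 − 20·log₁₀(46.3/7.1) = 81 − 16.286 = 64.71 dB.

64.7 dB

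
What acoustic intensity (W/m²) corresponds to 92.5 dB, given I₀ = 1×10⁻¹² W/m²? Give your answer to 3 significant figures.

L = 10·log₁₀(I/I₀) ⇒ I = I₀·10^(L/10) = 10⁻¹² × 10^9.25.

0.00178 W/m²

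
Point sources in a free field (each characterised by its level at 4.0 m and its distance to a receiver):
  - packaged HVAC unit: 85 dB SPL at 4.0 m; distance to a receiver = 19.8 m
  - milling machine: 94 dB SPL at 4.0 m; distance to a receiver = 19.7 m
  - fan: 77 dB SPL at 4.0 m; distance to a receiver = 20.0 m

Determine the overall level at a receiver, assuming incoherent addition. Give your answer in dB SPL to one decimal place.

Propagate each source to the receiver with L = L_ref − 20·log₁₀(r/r_ref), then add intensities.
packaged HVAC unit: 85 − 20·log₁₀(19.8/4.0) = 85 − 13.89 = 71.11 dB SPL.
milling machine: 94 − 20·log₁₀(19.7/4.0) = 94 − 13.85 = 80.15 dB SPL.
fan: 77 − 20·log₁₀(20.0/4.0) = 77 − 13.98 = 63.02 dB SPL.
Σ 10^(L/10) = 1.185e+08 → L_total = 10·log₁₀(1.185e+08) = 80.74 dB SPL.

80.7 dB SPL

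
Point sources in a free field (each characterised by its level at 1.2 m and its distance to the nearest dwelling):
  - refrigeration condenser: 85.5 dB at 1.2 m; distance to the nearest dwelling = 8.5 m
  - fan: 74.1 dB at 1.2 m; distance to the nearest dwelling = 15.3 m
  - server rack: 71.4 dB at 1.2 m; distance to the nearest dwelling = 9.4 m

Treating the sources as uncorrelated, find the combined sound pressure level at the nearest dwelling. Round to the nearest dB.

69 dB

Apply inverse-square spreading to bring every level to the receiver, then sum 10^(L/10).
refrigeration condenser: 85.5 − 20·log₁₀(8.5/1.2) = 85.5 − 17.00 = 68.50 dB.
fan: 74.1 − 20·log₁₀(15.3/1.2) = 74.1 − 22.11 = 51.99 dB.
server rack: 71.4 − 20·log₁₀(9.4/1.2) = 71.4 − 17.88 = 53.52 dB.
Σ 10^(L/10) = 7.455e+06 → L_total = 10·log₁₀(7.455e+06) = 68.72 dB.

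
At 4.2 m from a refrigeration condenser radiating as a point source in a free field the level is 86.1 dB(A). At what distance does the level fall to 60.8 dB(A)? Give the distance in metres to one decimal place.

The 25.3 dB drop corresponds to a distance ratio of 10^(25.3/20) for a point source.
r₂ = 4.2·10^((86.1−60.8)/20) = 4.2·10^(25.3/20) = 77.31 m.

77.3 m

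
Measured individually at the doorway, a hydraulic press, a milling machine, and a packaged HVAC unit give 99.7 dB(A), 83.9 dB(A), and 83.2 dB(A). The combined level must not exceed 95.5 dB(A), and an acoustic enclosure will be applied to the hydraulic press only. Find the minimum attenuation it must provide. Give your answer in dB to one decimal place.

The untreated sources together contribute 10^(83.9/10) + 10^(83.2/10) = 4.544e+08, i.e. 86.57 dB(A).
To meet 95.5 dB(A) overall, the treated hydraulic press may contribute at most 10^(95.5/10) − 4.544e+08 = 3.094e+09, i.e. 94.90 dB(A).
Required insertion loss = 99.7 − 94.90 = 4.80 dB.

4.8 dB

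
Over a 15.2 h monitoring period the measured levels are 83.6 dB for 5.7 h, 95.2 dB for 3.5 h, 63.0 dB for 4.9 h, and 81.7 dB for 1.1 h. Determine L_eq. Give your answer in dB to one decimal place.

89.3 dB

Weight each interval's intensity by its duration and average over T = 15.2 h:
Σ tᵢ·10^(Lᵢ/10) = 5.7·10^(83.6/10) + 3.5·10^(95.2/10) + 4.9·10^(63.0/10) + 1.1·10^(81.7/10) = 1.307e+10.
L_eq = 10·log₁₀(1.307e+10/15.2) = 89.34 dB.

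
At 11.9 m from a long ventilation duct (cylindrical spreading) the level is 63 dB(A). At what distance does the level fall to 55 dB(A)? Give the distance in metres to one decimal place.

Line-source spreading drops the level by 10·log₁₀(r₂/r₁); inverting, r₂/r₁ = 10^(ΔL/10).
r₂ = 11.9·10^((63−55)/10) = 11.9·10^(8.0/10) = 75.08 m.

75.1 m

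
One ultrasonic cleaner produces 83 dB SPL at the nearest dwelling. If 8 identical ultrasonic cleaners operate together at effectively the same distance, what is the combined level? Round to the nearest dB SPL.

92 dB SPL

N identical incoherent sources raise the level by 10·log₁₀ N.
L_total = 83 + 10·log₁₀(8) = 83 + 9.031 = 92.03 dB SPL.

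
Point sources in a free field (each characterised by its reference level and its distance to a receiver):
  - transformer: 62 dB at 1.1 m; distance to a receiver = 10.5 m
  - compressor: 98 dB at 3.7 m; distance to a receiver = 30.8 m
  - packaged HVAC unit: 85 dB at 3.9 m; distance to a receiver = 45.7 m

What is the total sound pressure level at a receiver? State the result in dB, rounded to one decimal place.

Propagate each source to the receiver with L = L_ref − 20·log₁₀(r/r_ref), then add intensities.
transformer: 62 − 20·log₁₀(10.5/1.1) = 62 − 19.60 = 42.40 dB.
compressor: 98 − 20·log₁₀(30.8/3.7) = 98 − 18.41 = 79.59 dB.
packaged HVAC unit: 85 − 20·log₁₀(45.7/3.9) = 85 − 21.38 = 63.62 dB.
Σ 10^(L/10) = 9.338e+07 → L_total = 10·log₁₀(9.338e+07) = 79.70 dB.

79.7 dB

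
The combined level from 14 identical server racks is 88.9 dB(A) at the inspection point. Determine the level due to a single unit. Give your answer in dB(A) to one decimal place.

77.4 dB(A)

For N identical incoherent sources L_total = L₁ + 10·log₁₀ N, so L₁ = 88.9 − 10·log₁₀(14) = 88.9 − 11.461.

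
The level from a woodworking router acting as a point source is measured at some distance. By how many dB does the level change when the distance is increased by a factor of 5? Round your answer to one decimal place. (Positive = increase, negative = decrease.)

-14.0 dB

Point-source spreading: ΔL = −20·log₁₀(r₂/r₁).
ΔL = −20·log₁₀(5) = -13.98 dB.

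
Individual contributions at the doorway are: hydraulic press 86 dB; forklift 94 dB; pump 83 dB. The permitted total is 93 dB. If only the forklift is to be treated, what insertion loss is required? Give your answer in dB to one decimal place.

The untreated sources together contribute 10^(86/10) + 10^(83/10) = 5.976e+08, i.e. 87.76 dB.
To meet 93 dB overall, the treated forklift may contribute at most 10^(93/10) − 5.976e+08 = 1.398e+09, i.e. 91.45 dB.
So the forklift must be reduced from 94 to 91.45 dB: IL = 2.55 dB.

2.5 dB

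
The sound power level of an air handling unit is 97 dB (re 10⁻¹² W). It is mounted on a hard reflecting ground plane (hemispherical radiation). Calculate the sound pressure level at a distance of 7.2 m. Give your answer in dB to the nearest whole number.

72 dB

L_p = L_w − 10·log₁₀(2π·r²) with r = 7.2 m.
2π·r² = 325.7 m², 10·log₁₀ of that is 25.128 dB.
L_p = 97 − 25.128 = 71.87 dB.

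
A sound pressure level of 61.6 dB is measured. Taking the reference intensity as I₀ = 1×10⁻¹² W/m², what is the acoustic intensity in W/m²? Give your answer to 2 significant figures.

1.4e-06 W/m²

L = 10·log₁₀(I/I₀) ⇒ I = I₀·10^(L/10) = 10⁻¹² × 10^6.16.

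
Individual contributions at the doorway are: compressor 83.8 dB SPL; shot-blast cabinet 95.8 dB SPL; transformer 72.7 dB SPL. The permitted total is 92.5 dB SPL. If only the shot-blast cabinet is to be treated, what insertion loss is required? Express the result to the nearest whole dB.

The untreated sources together contribute 10^(83.8/10) + 10^(72.7/10) = 2.585e+08, i.e. 84.12 dB SPL.
The limit corresponds to 10^(92.5/10) = 1.778e+09; subtracting the fixed part leaves 1.520e+09 for the shot-blast cabinet, i.e. 91.82 dB SPL.
So the shot-blast cabinet must be reduced from 95.8 to 91.82 dB SPL: IL = 3.98 dB.

4 dB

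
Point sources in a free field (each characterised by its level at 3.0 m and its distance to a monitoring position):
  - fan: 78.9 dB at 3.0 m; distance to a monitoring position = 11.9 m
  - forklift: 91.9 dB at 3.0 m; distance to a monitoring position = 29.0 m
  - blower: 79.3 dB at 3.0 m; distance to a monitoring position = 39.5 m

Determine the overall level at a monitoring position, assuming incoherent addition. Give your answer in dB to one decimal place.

First find each source's level at the receiver (point-source: −20·log₁₀(r/r_ref)), then combine on an intensity basis.
fan: 78.9 − 20·log₁₀(11.9/3.0) = 78.9 − 11.97 = 66.93 dB.
forklift: 91.9 − 20·log₁₀(29.0/3.0) = 91.9 − 19.71 = 72.19 dB.
blower: 79.3 − 20·log₁₀(39.5/3.0) = 79.3 − 22.39 = 56.91 dB.
Σ 10^(L/10) = 2.200e+07 → L_total = 10·log₁₀(2.200e+07) = 73.42 dB.

73.4 dB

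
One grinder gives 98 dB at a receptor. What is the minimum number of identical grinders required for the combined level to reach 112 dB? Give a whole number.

Need L₁ + 10·log₁₀ N ≥ 112, i.e. log₁₀ N ≥ 1.40.
N ≥ 10^(14.0/10) = 25.119, so N = 26.

26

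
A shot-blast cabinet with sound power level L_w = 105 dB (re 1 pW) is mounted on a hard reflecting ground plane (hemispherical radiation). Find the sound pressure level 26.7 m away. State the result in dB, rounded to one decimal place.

68.5 dB

L_p = L_w − 10·log₁₀(2π·r²) with r = 26.7 m.
2π·r² = 4479 m², 10·log₁₀ of that is 36.512 dB.
L_p = 105 − 36.512 = 68.49 dB.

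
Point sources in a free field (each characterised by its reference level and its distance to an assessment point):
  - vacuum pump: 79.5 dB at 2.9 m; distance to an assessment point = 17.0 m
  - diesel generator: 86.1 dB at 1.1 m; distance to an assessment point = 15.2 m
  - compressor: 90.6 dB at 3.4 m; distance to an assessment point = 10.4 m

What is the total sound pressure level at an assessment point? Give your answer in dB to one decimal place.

Apply inverse-square spreading to bring every level to the receiver, then sum 10^(L/10).
vacuum pump: 79.5 − 20·log₁₀(17.0/2.9) = 79.5 − 15.36 = 64.14 dB.
diesel generator: 86.1 − 20·log₁₀(15.2/1.1) = 86.1 − 22.81 = 63.29 dB.
compressor: 90.6 − 20·log₁₀(10.4/3.4) = 90.6 − 9.71 = 80.89 dB.
Σ 10^(L/10) = 1.274e+08 → L_total = 10·log₁₀(1.274e+08) = 81.05 dB.

81.1 dB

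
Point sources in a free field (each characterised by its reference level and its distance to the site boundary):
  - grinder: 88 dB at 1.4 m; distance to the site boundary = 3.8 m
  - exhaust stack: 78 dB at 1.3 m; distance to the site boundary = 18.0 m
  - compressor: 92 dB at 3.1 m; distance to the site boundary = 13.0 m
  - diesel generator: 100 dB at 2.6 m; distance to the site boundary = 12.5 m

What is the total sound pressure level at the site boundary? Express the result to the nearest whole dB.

Apply inverse-square spreading to bring every level to the receiver, then sum 10^(L/10).
grinder: 88 − 20·log₁₀(3.8/1.4) = 88 − 8.67 = 79.33 dB.
exhaust stack: 78 − 20·log₁₀(18.0/1.3) = 78 − 22.83 = 55.17 dB.
compressor: 92 − 20·log₁₀(13.0/3.1) = 92 − 12.45 = 79.55 dB.
diesel generator: 100 − 20·log₁₀(12.5/2.6) = 100 − 13.64 = 86.36 dB.
Σ 10^(L/10) = 6.087e+08 → L_total = 10·log₁₀(6.087e+08) = 87.84 dB.

88 dB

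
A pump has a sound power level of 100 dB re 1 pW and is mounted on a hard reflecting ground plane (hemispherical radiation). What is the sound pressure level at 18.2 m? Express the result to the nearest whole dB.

Free-field hemispherical radiation: L_p = L_w − 10·log₁₀(2π·r²), r = 18.2 m.
2π·r² = 2081 m², 10·log₁₀ of that is 33.183 dB.
L_p = 100 − 33.183 = 66.82 dB.

67 dB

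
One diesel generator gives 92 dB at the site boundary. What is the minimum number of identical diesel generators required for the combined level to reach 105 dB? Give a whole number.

N identical sources give L₁ + 10·log₁₀ N, so require 10·log₁₀ N ≥ 105 − 92 = 13.0 dB.
N ≥ 10^(13.0/10) = 19.953, so N = 20.

20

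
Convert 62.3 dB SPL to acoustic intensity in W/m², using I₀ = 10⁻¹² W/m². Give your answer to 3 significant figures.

1.70e-06 W/m²

L = 10·log₁₀(I/I₀) ⇒ I = I₀·10^(L/10) = 10⁻¹² × 10^6.23.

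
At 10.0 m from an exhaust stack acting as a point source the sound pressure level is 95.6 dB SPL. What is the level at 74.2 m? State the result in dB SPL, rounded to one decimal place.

Point-source attenuation: ΔL = 20·log₁₀(r₂/r₁) = 20·log₁₀(74.2/10.0) = 17.408 dB.
L₂ = 95.6 − 20·log₁₀(74.2/10.0) = 95.6 − 17.408 = 78.19 dB SPL.

78.2 dB SPL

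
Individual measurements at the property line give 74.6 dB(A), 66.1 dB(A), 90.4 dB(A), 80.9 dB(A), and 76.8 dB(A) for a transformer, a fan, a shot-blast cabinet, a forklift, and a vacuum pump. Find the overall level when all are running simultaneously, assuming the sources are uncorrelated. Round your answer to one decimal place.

91.1 dB(A)

Incoherent sources combine by intensity addition: L_total = 10·log₁₀(Σ 10^(L_i/10)).
Σ 10^(L/10) = 10^(74.6/10) + 10^(66.1/10) + 10^(90.4/10) + 10^(80.9/10) + 10^(76.8/10) = 1.300e+09.
L_total = 10·log₁₀(1.300e+09) = 91.14 dB(A).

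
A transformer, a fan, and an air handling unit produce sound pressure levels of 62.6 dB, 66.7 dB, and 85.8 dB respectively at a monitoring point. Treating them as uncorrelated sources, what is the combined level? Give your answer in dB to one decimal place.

85.9 dB

For uncorrelated sources the intensities add, so convert each level to linear form, sum, and take 10·log₁₀ of the total.
Σ 10^(L/10) = 10^(62.6/10) + 10^(66.7/10) + 10^(85.8/10) = 3.867e+08.
L_total = 10·log₁₀(3.867e+08) = 85.87 dB.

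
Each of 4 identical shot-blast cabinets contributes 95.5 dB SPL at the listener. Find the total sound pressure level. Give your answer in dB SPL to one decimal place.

N identical incoherent sources raise the level by 10·log₁₀ N.
L_total = 95.5 + 10·log₁₀(4) = 95.5 + 6.021 = 101.52 dB SPL.

101.5 dB SPL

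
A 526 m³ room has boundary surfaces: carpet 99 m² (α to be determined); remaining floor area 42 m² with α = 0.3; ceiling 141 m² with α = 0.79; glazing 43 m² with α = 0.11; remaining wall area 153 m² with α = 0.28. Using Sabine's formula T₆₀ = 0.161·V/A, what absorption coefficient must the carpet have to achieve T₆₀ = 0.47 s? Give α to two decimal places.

From T₆₀ = 0.161·V/A, the target T₆₀ = 0.47 s needs A = 0.161·526/0.47 = 180.18 m².
Absorption from the other surfaces = 42·0.3 + 141·0.79 + 43·0.11 + 153·0.28 = 171.56 m², so the carpet must supply 8.62 m² over 99 m².
α = 8.62/99 = 0.087.

0.09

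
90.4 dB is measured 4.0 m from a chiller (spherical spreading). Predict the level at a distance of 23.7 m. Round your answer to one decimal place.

74.9 dB

Spherical spreading from a point source gives a 20·log₁₀(r₂/r₁) drop.
L₂ = 90.4 − 20·log₁₀(23.7/4.0) = 90.4 − 15.454 = 74.95 dB.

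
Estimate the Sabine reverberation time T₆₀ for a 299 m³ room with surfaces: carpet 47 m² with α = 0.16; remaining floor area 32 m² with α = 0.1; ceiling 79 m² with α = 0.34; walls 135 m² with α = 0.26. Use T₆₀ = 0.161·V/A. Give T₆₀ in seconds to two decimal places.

Total absorption A = 47·0.16 + 32·0.1 + 79·0.34 + 135·0.26 = 72.68 m² sabins.
T₆₀ = 0.161·V/A = 0.161·299/72.68 = 0.662 s.

0.66 s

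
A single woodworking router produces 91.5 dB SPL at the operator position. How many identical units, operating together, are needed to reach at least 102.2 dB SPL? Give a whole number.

The shortfall is 102.2 − 91.5 = 10.7 dB, and N units add 10·log₁₀ N, so need 10·log₁₀ N ≥ 10.7.
N ≥ 10^(10.7/10) = 11.749, so N = 12.

12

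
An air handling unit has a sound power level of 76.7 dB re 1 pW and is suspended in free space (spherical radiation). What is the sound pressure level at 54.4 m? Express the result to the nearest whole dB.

31 dB

L_p = L_w − 10·log₁₀(4π·r²) with r = 54.4 m.
4π·r² = 3.719e+04 m², 10·log₁₀ of that is 45.704 dB.
L_p = 76.7 − 45.704 = 31.00 dB.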